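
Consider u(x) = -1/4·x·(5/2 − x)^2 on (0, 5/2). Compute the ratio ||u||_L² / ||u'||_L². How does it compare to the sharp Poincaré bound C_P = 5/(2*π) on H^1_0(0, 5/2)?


||u||_L² / ||u'||_L² = 5*sqrt(14)/28 < C_P = 5/(2*π).

u(x) = -1/4·x·(5/2 − x)^2, so u'(x) = (5 - 6*x)*(2*x - 5)/16.
u(x) = -1/4·x·(5/2 − x)^2 vanishes at x = 0 and x = 5/2, so u ∈ H^1_0(0, 5/2). Differentiate via the product rule and integrate the resulting polynomials term by term.
  ∫_0^5/2 u² dx = ∫_0^5/2 (x^6/16 - 5*x^5/8 + 75*x^4/32 - 125*x^3/32 + 625*x^2/256) dx. Term by term:
    ∫_0^5/2 x^6/16 dx = 78125/14336;  ∫_0^5/2 -5*x^5/8 dx = -78125/3072;  ∫_0^5/2 75*x^4/32 dx = 46875/1024;
    ∫_0^5/2 -125*x^3/32 dx = -78125/2048;  ∫_0^5/2 625*x^2/256 dx = 78125/6144.
  Sum: 78125/14336 − 78125/3072 + 46875/1024 − 78125/2048 + 78125/6144 = 15625/43008.
  ∫_0^5/2 (u')² dx = ∫_0^5/2 (9*x^4/16 - 15*x^3/4 + 275*x^2/32 - 125*x/16 + 625/256) dx. Term by term:
    ∫_0^5/2 9*x^4/16 dx = 5625/512;  ∫_0^5/2 -15*x^3/4 dx = -9375/256;  ∫_0^5/2 275*x^2/32 dx = 34375/768;
    ∫_0^5/2 -125*x/16 dx = -3125/128;  ∫_0^5/2 625/256 dx = 3125/512.
  Sum: 5625/512 − 9375/256 + 34375/768 − 3125/128 + 3125/512 = 625/768.
∫_0^5/2 u² dx = 15625/43008, so ||u||_L² = 125*sqrt(42)/1344.
∫_0^5/2 (u')² dx = 625/768, so ||u'||_L² = 25*sqrt(3)/48.
Ratio ||u||_L² / ||u'||_L² = 5*sqrt(14)/28.
Sharp Poincaré constant on H^1_0(0, 5/2) is C_P = L/π = 5/(2*π), achieved by sin(2*π/5·x).
A polynomial bump cannot attain the sharp Poincaré constant (only the first sine eigenfunction does), so the ratio is strictly less than C_P, consistent with ||u||_L² ≤ C_P ||u'||_L².


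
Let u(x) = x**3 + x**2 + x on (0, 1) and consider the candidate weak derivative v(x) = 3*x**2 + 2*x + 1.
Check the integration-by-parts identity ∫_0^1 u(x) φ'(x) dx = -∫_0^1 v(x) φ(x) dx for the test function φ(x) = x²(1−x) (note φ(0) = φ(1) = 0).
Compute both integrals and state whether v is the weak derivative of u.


LHS = -17/60, RHS = -17/60. Yes, v = u' weakly.

u(x) = x**3 + x**2 + x, classical derivative u'(x) = 3*x**2 + 2*x + 1.
φ(x) = x²(1−x), so φ'(x) = x*(2 - 3*x).
Note φ(0) = φ(1) = 0, so the boundary term u·φ vanishes.
LHS = ∫_0^1 u(x) φ'(x) dx = ∫_0^1 (-3*x^5 - x^4 - x^3 + 2*x^2) dx. Term by term:
  ∫_0^1 -3*x^5 dx = -1/2;  ∫_0^1 -x^4 dx = -1/5;  ∫_0^1 -x^3 dx = -1/4;
  ∫_0^1 2*x^2 dx = 2/3.
Sum: -1/2 − 1/5 − 1/4 + 2/3 = -17/60.
So LHS = -17/60.
∫_0^1 v(x) φ(x) dx = ∫_0^1 (-3*x^5 + x^4 + x^3 + x^2) dx. Term by term:
  ∫_0^1 -3*x^5 dx = -1/2;  ∫_0^1 x^4 dx = 1/5;  ∫_0^1 x^3 dx = 1/4;
  ∫_0^1 x^2 dx = 1/3.
Sum: -1/2 + 1/5 + 1/4 + 1/3 = 17/60.
So RHS = -∫_0^1 v(x) φ(x) dx = -17/60.
LHS = RHS, so the identity holds for this test φ.
Moreover u is smooth here and v(x) = u'(x) = 3*x**2 + 2*x + 1 pointwise, so the identity holds for every test function. Hence v is the weak derivative of u.


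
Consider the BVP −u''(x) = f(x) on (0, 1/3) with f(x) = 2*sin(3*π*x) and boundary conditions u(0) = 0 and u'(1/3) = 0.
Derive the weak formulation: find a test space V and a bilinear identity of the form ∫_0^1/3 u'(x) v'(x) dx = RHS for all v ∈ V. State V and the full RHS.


V = {v ∈ H^1(0, 1/3) : v(0) = 0} (test functions vanish at x = 0 where u is specified); weak form: ∫_0^1/3 u'v' dx = ∫_0^1/3 (2*sin(3*π*x)) v dx for all v ∈ V.

Multiply both sides by a test function v and integrate from 0 to 1/3:
  ∫_0^1/3 −u''(x) v(x) dx = ∫_0^1/3 f(x) v(x) dx.
Integrate the LHS by parts once:
  ∫_0^1/3 −u'' v dx = −[u'(x) v(x)]_0^1/3 + ∫_0^1/3 u'(x) v'(x) dx.
Thus ∫_0^1/3 u'(x) v'(x) dx = ∫_0^1/3 f(x) v(x) dx + [u'(x) v(x)]_0^1/3.
Choose V so that boundary terms are either known or forced to vanish.
Mixed BC: u(0) = 0 (Dirichlet) and u'(1/3) = 0 (Neumann). Define V = {v ∈ H^1(0, 1/3) : v(0) = 0}. Then [u' v]_0^1/3 = u'(1/3)·v(1/3) − u'(0)·0 = 0.
Weak formulation: find u (satisfying any essential BC) such that ∫_0^1/3 u'(x) v'(x) dx = ∫_0^1/3 f v dx for all v ∈ V (Dirichlet at 0 absorbed into V; the Neumann datum at x = 1/3 is zero, so no boundary term remains).
Substituting f(x) = 2*sin(3*π*x), the right-hand side is ∫_0^1/3 (2*sin(3*π*x)) v dx.


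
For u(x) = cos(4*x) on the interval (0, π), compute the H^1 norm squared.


||u||_{H^1(0,π)}^2 = 17*π/2

u'(x) = -4*sin(4*x).
Expand u² and (u')² and integrate term by term on (0, π), using: for integers n ≥ 1, ∫_0^π sin²(nx) dx = ∫_0^π cos²(nx) dx = π/2; for n ≠ n', ∫_0^π sin(nx)sin(n'x) dx = ∫_0^π cos(nx)cos(n'x) dx = 0; and by product-to-sum, ∫_0^π sin(nx)cos(n'x) dx = ½∫_0^π [sin((n+n')x) + sin((n−n')x)] dx, which is 0 when n+n' is even and 2n/(n²−n'²) when n+n' is odd (it need not vanish on (0, π)).
  u² squared terms: (1)²·∫cos(4x)² dx = 1·π/2 = π/2.
  So ∫_0^π u² dx = π/2.
  (u')² squared terms: (-4)²·∫sin(4x)² dx = 16·π/2 = 8*π.
  So ∫_0^π (u')² dx = 8*π.
||u||_{H^1}^2 = (π/2) + (8*π) = 17*π/2.


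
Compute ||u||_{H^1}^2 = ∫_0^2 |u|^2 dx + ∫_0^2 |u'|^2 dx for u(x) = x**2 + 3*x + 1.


||u||_{H^1}^2 = 632/5

The H^1 norm (squared) on an interval (0, L) is
  ||u||_{H^1}^2 = ∫_0^L u(x)^2 dx + ∫_0^L u'(x)^2 dx.
Compute u'(x) = 2*x + 3.
Then u(x)^2 = x**4 + 6*x**3 + 11*x**2 + 6*x + 1 and u'(x)^2 = 4*x**2 + 12*x + 9.
Integrate each monomial from 0 to 2 using ∫_0^2 c·x^n dx = c·2^(n+1)/(n+1):
  ∫_0^2 u(x)^2 dx = ∫_0^2 (x^4 + 6*x^3 + 11*x^2 + 6*x + 1) dx. Term by term:
    ∫_0^2 x^4 dx = 32/5;  ∫_0^2 6*x^3 dx = 24;  ∫_0^2 11*x^2 dx = 88/3;
    ∫_0^2 6*x dx = 12;  ∫_0^2 1 dx = 2.
  Sum: 32/5 + 24 + 88/3 + 12 + 2 = 1106/15.
  ∫_0^2 u'(x)^2 dx = ∫_0^2 (4*x^2 + 12*x + 9) dx. Term by term:
    ∫_0^2 4*x^2 dx = 32/3;  ∫_0^2 12*x dx = 24;  ∫_0^2 9 dx = 18.
  Sum: 32/3 + 24 + 18 = 158/3.
Adding: ||u||_{H^1}^2 = 1106/15 + 158/3 = 632/5.


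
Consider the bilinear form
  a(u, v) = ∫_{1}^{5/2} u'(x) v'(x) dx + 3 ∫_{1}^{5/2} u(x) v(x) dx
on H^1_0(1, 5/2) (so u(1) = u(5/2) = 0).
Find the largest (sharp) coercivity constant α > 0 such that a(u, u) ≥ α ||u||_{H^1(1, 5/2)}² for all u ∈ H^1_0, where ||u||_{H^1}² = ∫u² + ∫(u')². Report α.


α = 1

Coercivity of a(·,·) on H^1_0(1, 5/2) means a(u, u) ≥ α ||u||_{H^1}² for every u ∈ H^1_0.
The interval has length L = 3/2, and Poincaré/coercivity depend only on L. Here a(u, u) = ∫(u')² + (3)·∫u².
Here c = 3 ≥ 1, so a(u,u) = ∫(u')² + c∫u² ≥ ∫(u')² + ∫u² = ||u||_{H^1}², i.e. α = 1 works. No larger α is possible: a(u,u) ≥ α||u||_{H^1}² means (1−α)∫(u')² ≥ (α−c)∫u², and for the modes u_n = sin(nπ(x−x₀)/L) (x₀ the left endpoint) one has ∫u_n²/∫(u_n')² = (L/(nπ))² → 0, so a(u_n,u_n)/||u_n||_{H^1}² → 1. Hence the optimal constant is α = 1.
Therefore α = 1.


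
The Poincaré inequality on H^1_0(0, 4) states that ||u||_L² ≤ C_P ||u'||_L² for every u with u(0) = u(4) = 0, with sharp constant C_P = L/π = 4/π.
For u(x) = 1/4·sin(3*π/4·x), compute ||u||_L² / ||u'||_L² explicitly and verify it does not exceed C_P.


||u||_L² / ||u'||_L² = 4/(3*π) < C_P = 4/π.

u(x) = 1/4·sin(3*π/4·x), so u'(x) = 3*π*cos(3*π*x/4)/16.
Writing u(x) = A·sin(kπx/L) with A = 1/4 and k = 3, use ∫_0^L sin²(kπx/L) dx = L/2 and ∫_0^L cos²(kπx/L) dx = L/2.
u² = 1/16·sin²(3*π/4·x) and (u')² = 9*π^2/256·cos²(3*π/4·x), and each of sin², cos² integrates to L/2 = 2 over (0, 4).
∫_0^4 u² dx = 1/8, so ||u||_L² = sqrt(2)/4.
∫_0^4 (u')² dx = 9*π^2/128, so ||u'||_L² = 3*sqrt(2)*π/16.
Ratio ||u||_L² / ||u'||_L² = 4/(3*π).
Sharp Poincaré constant on H^1_0(0, 4) is C_P = L/π = 4/π, achieved by sin(π/4·x).
This is the k = 3 harmonic; the ratio L/(kπ) is strictly less than C_P = L/π, consistent with the sharp inequality ||u||_L² ≤ C_P ||u'||_L².


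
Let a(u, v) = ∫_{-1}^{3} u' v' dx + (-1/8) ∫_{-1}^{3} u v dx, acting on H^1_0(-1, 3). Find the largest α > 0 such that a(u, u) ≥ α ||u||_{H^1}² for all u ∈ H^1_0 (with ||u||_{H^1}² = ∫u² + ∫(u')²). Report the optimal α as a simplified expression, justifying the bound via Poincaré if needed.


α = (-2 + π^2)/(π^2 + 16)

Coercivity of a(·,·) on H^1_0(-1, 3) means a(u, u) ≥ α ||u||_{H^1}² for every u ∈ H^1_0.
The interval has length L = 4, and Poincaré/coercivity depend only on L. Here a(u, u) = ∫(u')² + (-1/8)·∫u².
Here c = -1/8 < 0 with |c| < (π/L)² = π^2/16, so coercivity still holds. The condition a(u,u) ≥ α||u||_{H^1}² reads (1−α)∫(u')² ≥ (α−c)∫u². Any admissible α is ≤ 1 (rapidly oscillating u have ∫u²/∫(u')² → 0), and α = 1 would force 0 ≥ (1−c)∫u², impossible since c < 1; so 1−α > 0. By the sharp Poincaré inequality on H^1_0 of an interval of length L, ∫(u')² ≥ (π/L)²∫u² with equality for the first sine mode sin(π(x−x₀)/L) (x₀ the left endpoint), so the inequality holds for all u iff (1−α)(π/L)² ≥ α − c, i.e. α ≤ ((π/L)² + c)/((π/L)² + 1) = (1 + c(L/π)²)/(1 + (L/π)²). (Direct route, valid since c ≤ 0: Poincaré gives c∫u² ≥ c(L/π)²∫(u')², so a(u,u) ≥ (1 + c(L/π)²)∫(u')², while ||u||_{H^1}² ≤ (1 + (L/π)²)∫(u')²; dividing yields the same α.) With (π/L)² = π^2/16 and c = -1/8, the largest admissible constant is α = ((π/L)² + c)/((π/L)² + 1).
Simplifying, α = (-2 + π^2)/(π^2 + 16).


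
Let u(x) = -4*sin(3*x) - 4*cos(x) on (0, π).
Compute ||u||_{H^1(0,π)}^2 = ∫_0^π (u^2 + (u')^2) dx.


||u||_{H^1(0,π)}^2 = 96*π

u'(x) = 4*sin(x) - 12*cos(3*x).
Expand u² and (u')² and integrate term by term on (0, π), using: for integers n ≥ 1, ∫_0^π sin²(nx) dx = ∫_0^π cos²(nx) dx = π/2; for n ≠ n', ∫_0^π sin(nx)sin(n'x) dx = ∫_0^π cos(nx)cos(n'x) dx = 0; and by product-to-sum, ∫_0^π sin(nx)cos(n'x) dx = ½∫_0^π [sin((n+n')x) + sin((n−n')x)] dx, which is 0 when n+n' is even and 2n/(n²−n'²) when n+n' is odd (it need not vanish on (0, π)).
  u² squared terms: (-4)²·∫cos(x)² dx = 16·π/2 = 8*π;  (-4)²·∫sin(3x)² dx = 16·π/2 = 8*π.
  u² cross terms: 2·(-4)·(-4)·∫cos(x)·sin(3x) dx = 32·(0) = 0.
  So ∫_0^π u² dx = 8*π + 8*π + 0 = 16*π.
  (u')² squared terms: (-12)²·∫cos(3x)² dx = 144·π/2 = 72*π;  (4)²·∫sin(x)² dx = 16·π/2 = 8*π.
  (u')² cross terms: 2·(-12)·(4)·∫cos(3x)·sin(x) dx = -96·(0) = 0.
  So ∫_0^π (u')² dx = 72*π + 8*π + 0 = 80*π.
||u||_{H^1}^2 = (16*π) + (80*π) = 96*π.


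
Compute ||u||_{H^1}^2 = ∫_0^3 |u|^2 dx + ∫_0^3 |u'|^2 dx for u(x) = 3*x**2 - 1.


||u||_{H^1}^2 = 3552/5

The H^1 norm (squared) on an interval (0, L) is
  ||u||_{H^1}^2 = ∫_0^L u(x)^2 dx + ∫_0^L u'(x)^2 dx.
Compute u'(x) = 6*x.
Then u(x)^2 = 9*x**4 - 6*x**2 + 1 and u'(x)^2 = 36*x**2.
Integrate each monomial from 0 to 3 using ∫_0^3 c·x^n dx = c·3^(n+1)/(n+1):
  ∫_0^3 u(x)^2 dx = ∫_0^3 (9*x^4 - 6*x^2 + 1) dx. Term by term:
    ∫_0^3 9*x^4 dx = 2187/5;  ∫_0^3 -6*x^2 dx = -54;  ∫_0^3 1 dx = 3.
  Sum: 2187/5 − 54 + 3 = 1932/5.
  ∫_0^3 u'(x)^2 dx = ∫_0^3 (36*x^2) dx. Term by term:
    ∫_0^3 36*x^2 dx = 324.
Adding: ||u||_{H^1}^2 = 1932/5 + 324 = 3552/5.


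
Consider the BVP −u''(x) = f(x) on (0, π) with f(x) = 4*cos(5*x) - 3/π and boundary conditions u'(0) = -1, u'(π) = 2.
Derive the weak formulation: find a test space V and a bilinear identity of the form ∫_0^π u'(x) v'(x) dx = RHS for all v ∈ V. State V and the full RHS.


V = H^1(0, π) (v unrestricted at boundary; u is determined up to an additive constant); weak form: ∫_0^π u'v' dx = ∫_0^π (4*cos(5*x) - 3/π) v dx + 2·v(π) + v(0) for all v ∈ V.

Multiply both sides by a test function v and integrate from 0 to π:
  ∫_0^π −u''(x) v(x) dx = ∫_0^π f(x) v(x) dx.
Integrate the LHS by parts once:
  ∫_0^π −u'' v dx = −[u'(x) v(x)]_0^π + ∫_0^π u'(x) v'(x) dx.
Thus ∫_0^π u'(x) v'(x) dx = ∫_0^π f(x) v(x) dx + [u'(x) v(x)]_0^π.
Choose V so that boundary terms are either known or forced to vanish.
u has inhomogeneous Neumann u'(0) = -1, u'(π) = 2. [u' v]_0^π = (2)·v(π) − (-1)·v(0) = 2·v(π) + v(0). Take V = H^1(0, π); boundary term becomes part of RHS.
Weak formulation: find u (satisfying any essential BC) such that ∫_0^π u'(x) v'(x) dx = ∫_0^π f v dx + 2·v(π) + v(0) for all v ∈ V (Neumann data are natural BCs: they enter the RHS as boundary terms).
Substituting f(x) = 4*cos(5*x) - 3/π, the right-hand side is ∫_0^π (4*cos(5*x) - 3/π) v dx + 2·v(π) + v(0).
Compatibility check (pure Neumann): taking v ≡ 1 ∈ V gives 0 = ∫_0^π f dx + (2) − (-1), i.e. ∫_0^π f dx must equal u'(0) − u'(π) = -3. Indeed ∫_0^π (4*cos(5*x) - 3/π) dx = -3, so the data are compatible. The solution is then unique only up to an additive constant (fix it e.g. by requiring ∫_0^π u dx = 0).


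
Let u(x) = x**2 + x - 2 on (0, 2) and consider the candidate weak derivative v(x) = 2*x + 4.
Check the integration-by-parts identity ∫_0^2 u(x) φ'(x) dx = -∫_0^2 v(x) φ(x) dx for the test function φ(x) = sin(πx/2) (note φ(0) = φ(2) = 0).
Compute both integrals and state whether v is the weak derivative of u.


LHS = -12/π, RHS = -24/π. No, v is not the weak derivative of u.

u(x) = x**2 + x - 2, classical derivative u'(x) = 2*x + 1.
φ(x) = sin(πx/2), so φ'(x) = π*cos(π*x/2)/2.
Note φ(0) = φ(2) = 0, so the boundary term u·φ vanishes.
LHS = ∫_0^2 u(x) φ'(x) dx = ∫_0^2 (π*x^2*cos(π*x/2)/2 + π*x*cos(π*x/2)/2 - π*cos(π*x/2)) dx. Term by term:
  ∫_0^2 -π*cos(π*x/2) dx = 0;  ∫_0^2 π*x*cos(π*x/2)/2 dx = -4/π;  ∫_0^2 π*x^2*cos(π*x/2)/2 dx = -8/π.
Sum: 0 − 4/π − 8/π = -12/π.
So LHS = -12/π.
∫_0^2 v(x) φ(x) dx = ∫_0^2 (2*x*sin(π*x/2) + 4*sin(π*x/2)) dx. Term by term:
  ∫_0^2 4*sin(π*x/2) dx = 16/π;  ∫_0^2 2*x*sin(π*x/2) dx = 8/π.
Sum: 16/π + 8/π = 24/π.
So RHS = -∫_0^2 v(x) φ(x) dx = -24/π.
LHS − RHS = 12/π ≠ 0, so the identity fails.
(For a valid weak derivative the identity must hold for EVERY test function, in particular this one. The failure shows v is NOT the weak derivative of u.)
Correct weak derivative would be u'(x) = 2*x + 1.


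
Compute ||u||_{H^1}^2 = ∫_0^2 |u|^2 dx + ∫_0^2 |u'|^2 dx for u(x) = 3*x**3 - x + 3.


||u||_{H^1}^2 = 14264/21

The H^1 norm (squared) on an interval (0, L) is
  ||u||_{H^1}^2 = ∫_0^L u(x)^2 dx + ∫_0^L u'(x)^2 dx.
Compute u'(x) = 9*x**2 - 1.
Then u(x)^2 = 9*x**6 - 6*x**4 + 18*x**3 + x**2 - 6*x + 9 and u'(x)^2 = 81*x**4 - 18*x**2 + 1.
Integrate each monomial from 0 to 2 using ∫_0^2 c·x^n dx = c·2^(n+1)/(n+1):
  ∫_0^2 u(x)^2 dx = ∫_0^2 (9*x^6 - 6*x^4 + 18*x^3 + x^2 - 6*x + 9) dx. Term by term:
    ∫_0^2 9*x^6 dx = 1152/7;  ∫_0^2 -6*x^4 dx = -192/5;  ∫_0^2 18*x^3 dx = 72;
    ∫_0^2 x^2 dx = 8/3;  ∫_0^2 -6*x dx = -12;  ∫_0^2 9 dx = 18.
  Sum: 1152/7 − 192/5 + 72 + 8/3 − 12 + 18 = 21718/105.
  ∫_0^2 u'(x)^2 dx = ∫_0^2 (81*x^4 - 18*x^2 + 1) dx. Term by term:
    ∫_0^2 81*x^4 dx = 2592/5;  ∫_0^2 -18*x^2 dx = -48;  ∫_0^2 1 dx = 2.
  Sum: 2592/5 − 48 + 2 = 2362/5.
Adding: ||u||_{H^1}^2 = 21718/105 + 2362/5 = 14264/21.


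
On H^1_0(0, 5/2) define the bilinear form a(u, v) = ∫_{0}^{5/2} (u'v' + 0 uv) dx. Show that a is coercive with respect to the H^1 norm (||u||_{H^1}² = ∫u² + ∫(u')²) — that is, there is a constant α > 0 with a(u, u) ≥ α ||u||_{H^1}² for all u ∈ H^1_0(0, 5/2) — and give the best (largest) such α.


α = 4*π^2/(25 + 4*π^2)

Coercivity of a(·,·) on H^1_0(0, 5/2) means a(u, u) ≥ α ||u||_{H^1}² for every u ∈ H^1_0.
The interval has length L = 5/2, and Poincaré/coercivity depend only on L. Here a(u, u) = ∫(u')² + (0)·∫u².
Here c = 0, so a(u,u) = ∫(u')² alone. The condition a(u,u) ≥ α||u||_{H^1}² reads (1−α)∫(u')² ≥ (α−c)∫u². Any admissible α is ≤ 1 (rapidly oscillating u have ∫u²/∫(u')² → 0), and α = 1 would force 0 ≥ (1−c)∫u², impossible since c < 1; so 1−α > 0. By the sharp Poincaré inequality on H^1_0 of an interval of length L, ∫(u')² ≥ (π/L)²∫u² with equality for the first sine mode sin(π(x−x₀)/L) (x₀ the left endpoint), so the inequality holds for all u iff (1−α)(π/L)² ≥ α − c, i.e. α ≤ ((π/L)² + c)/((π/L)² + 1) = (1 + c(L/π)²)/(1 + (L/π)²). (Direct route, valid since c ≤ 0: Poincaré gives c∫u² ≥ c(L/π)²∫(u')², so a(u,u) ≥ (1 + c(L/π)²)∫(u')², while ||u||_{H^1}² ≤ (1 + (L/π)²)∫(u')²; dividing yields the same α.) With (π/L)² = 4*π^2/25 and c = 0, the largest admissible constant is α = ((π/L)² + c)/((π/L)² + 1).
Simplifying, α = 4*π^2/(25 + 4*π^2).


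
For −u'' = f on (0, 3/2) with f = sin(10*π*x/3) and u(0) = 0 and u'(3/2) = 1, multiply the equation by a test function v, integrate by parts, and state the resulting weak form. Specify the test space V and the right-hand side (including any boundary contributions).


V = {v ∈ H^1(0, 3/2) : v(0) = 0} (test functions vanish at x = 0 where u is specified); weak form: ∫_0^3/2 u'v' dx = ∫_0^3/2 (sin(10*π*x/3)) v dx + v(3/2) for all v ∈ V.

Multiply both sides by a test function v and integrate from 0 to 3/2:
  ∫_0^3/2 −u''(x) v(x) dx = ∫_0^3/2 f(x) v(x) dx.
Integrate the LHS by parts once:
  ∫_0^3/2 −u'' v dx = −[u'(x) v(x)]_0^3/2 + ∫_0^3/2 u'(x) v'(x) dx.
Thus ∫_0^3/2 u'(x) v'(x) dx = ∫_0^3/2 f(x) v(x) dx + [u'(x) v(x)]_0^3/2.
Choose V so that boundary terms are either known or forced to vanish.
Mixed BC: u(0) = 0 (Dirichlet) and u'(3/2) = 1 (Neumann). Define V = {v ∈ H^1(0, 3/2) : v(0) = 0}. Then [u' v]_0^3/2 = u'(3/2)·v(3/2) − u'(0)·0 = v(3/2).
Weak formulation: find u (satisfying any essential BC) such that ∫_0^3/2 u'(x) v'(x) dx = ∫_0^3/2 f v dx + v(3/2) for all v ∈ V (Dirichlet at 0 absorbed into V; Neumann datum at x = 3/2 contributes the boundary term).
Substituting f(x) = sin(10*π*x/3), the right-hand side is ∫_0^3/2 (sin(10*π*x/3)) v dx + v(3/2).


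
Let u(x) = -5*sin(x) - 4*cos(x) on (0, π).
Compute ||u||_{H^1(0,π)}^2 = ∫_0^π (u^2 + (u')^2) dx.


||u||_{H^1(0,π)}^2 = 41*π

u'(x) = 4*sin(x) - 5*cos(x).
Expand u² and (u')² and integrate term by term on (0, π), using: for integers n ≥ 1, ∫_0^π sin²(nx) dx = ∫_0^π cos²(nx) dx = π/2; for n ≠ n', ∫_0^π sin(nx)sin(n'x) dx = ∫_0^π cos(nx)cos(n'x) dx = 0; and by product-to-sum, ∫_0^π sin(nx)cos(n'x) dx = ½∫_0^π [sin((n+n')x) + sin((n−n')x)] dx, which is 0 when n+n' is even and 2n/(n²−n'²) when n+n' is odd (it need not vanish on (0, π)).
  u² squared terms: (-5)²·∫sin(x)² dx = 25·π/2 = 25*π/2;  (-4)²·∫cos(x)² dx = 16·π/2 = 8*π.
  u² cross terms: 2·(-5)·(-4)·∫sin(x)·cos(x) dx = 40·(0) = 0.
  So ∫_0^π u² dx = 25*π/2 + 8*π + 0 = 41*π/2.
  (u')² squared terms: (-5)²·∫cos(x)² dx = 25·π/2 = 25*π/2;  (4)²·∫sin(x)² dx = 16·π/2 = 8*π.
  (u')² cross terms: 2·(-5)·(4)·∫cos(x)·sin(x) dx = -40·(0) = 0.
  So ∫_0^π (u')² dx = 25*π/2 + 8*π + 0 = 41*π/2.
||u||_{H^1}^2 = (41*π/2) + (41*π/2) = 41*π.


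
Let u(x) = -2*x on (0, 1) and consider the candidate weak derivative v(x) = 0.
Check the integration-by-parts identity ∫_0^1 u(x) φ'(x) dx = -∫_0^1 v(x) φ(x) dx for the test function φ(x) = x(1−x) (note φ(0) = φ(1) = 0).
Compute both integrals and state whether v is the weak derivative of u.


LHS = 1/3, RHS = 0. No, v is not the weak derivative of u.

u(x) = -2*x, classical derivative u'(x) = -2.
φ(x) = x(1−x), so φ'(x) = 1 - 2*x.
Note φ(0) = φ(1) = 0, so the boundary term u·φ vanishes.
LHS = ∫_0^1 u(x) φ'(x) dx = ∫_0^1 (4*x^2 - 2*x) dx. Term by term:
  ∫_0^1 4*x^2 dx = 4/3;  ∫_0^1 -2*x dx = -1.
Sum: 4/3 − 1 = 1/3.
So LHS = 1/3.
∫_0^1 v(x) φ(x) dx = ∫_0^1 (0) dx. Term by term:
  ∫_0^1 0 dx = 0.
So RHS = -∫_0^1 v(x) φ(x) dx = 0.
LHS − RHS = 1/3 ≠ 0, so the identity fails.
(For a valid weak derivative the identity must hold for EVERY test function, in particular this one. The failure shows v is NOT the weak derivative of u.)
Correct weak derivative would be u'(x) = -2.


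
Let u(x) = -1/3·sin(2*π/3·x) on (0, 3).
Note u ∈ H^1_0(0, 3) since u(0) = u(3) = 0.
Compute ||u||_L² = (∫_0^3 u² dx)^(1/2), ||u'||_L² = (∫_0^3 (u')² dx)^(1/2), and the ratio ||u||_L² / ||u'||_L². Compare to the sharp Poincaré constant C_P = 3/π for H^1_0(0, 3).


||u||_L² / ||u'||_L² = 3/(2*π) < C_P = 3/π.

u(x) = -1/3·sin(2*π/3·x), so u'(x) = -2*π*cos(2*π*x/3)/9.
Writing u(x) = A·sin(kπx/L) with A = -1/3 and k = 2, use ∫_0^L sin²(kπx/L) dx = L/2 and ∫_0^L cos²(kπx/L) dx = L/2.
u² = 1/9·sin²(2*π/3·x) and (u')² = 4*π^2/81·cos²(2*π/3·x), and each of sin², cos² integrates to L/2 = 3/2 over (0, 3).
∫_0^3 u² dx = 1/6, so ||u||_L² = sqrt(6)/6.
∫_0^3 (u')² dx = 2*π^2/27, so ||u'||_L² = sqrt(6)*π/9.
Ratio ||u||_L² / ||u'||_L² = 3/(2*π).
Sharp Poincaré constant on H^1_0(0, 3) is C_P = L/π = 3/π, achieved by sin(π/3·x).
This is the k = 2 harmonic; the ratio L/(kπ) is strictly less than C_P = L/π, consistent with the sharp inequality ||u||_L² ≤ C_P ||u'||_L².


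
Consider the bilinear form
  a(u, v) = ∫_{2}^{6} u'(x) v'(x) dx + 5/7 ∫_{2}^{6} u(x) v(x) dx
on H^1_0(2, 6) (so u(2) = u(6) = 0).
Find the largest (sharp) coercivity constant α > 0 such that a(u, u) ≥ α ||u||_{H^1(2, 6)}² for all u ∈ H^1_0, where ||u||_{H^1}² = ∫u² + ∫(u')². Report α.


α = (π^2 + 80/7)/(π^2 + 16)

Coercivity of a(·,·) on H^1_0(2, 6) means a(u, u) ≥ α ||u||_{H^1}² for every u ∈ H^1_0.
The interval has length L = 4, and Poincaré/coercivity depend only on L. Here a(u, u) = ∫(u')² + (5/7)·∫u².
Here 0 < c = 5/7 < 1. The condition a(u,u) ≥ α||u||_{H^1}² reads (1−α)∫(u')² ≥ (α−c)∫u². Any admissible α is ≤ 1 (rapidly oscillating u have ∫u²/∫(u')² → 0), and α = 1 would force 0 ≥ (1−c)∫u², impossible since c < 1; so 1−α > 0. By the sharp Poincaré inequality on H^1_0 of an interval of length L, ∫(u')² ≥ (π/L)²∫u² with equality for the first sine mode sin(π(x−x₀)/L) (x₀ the left endpoint), so the inequality holds for all u iff (1−α)(π/L)² ≥ α − c, i.e. α ≤ ((π/L)² + c)/((π/L)² + 1) = (1 + c(L/π)²)/(1 + (L/π)²). With (π/L)² = π^2/16 and c = 5/7, the largest admissible constant is α = ((π/L)² + c)/((π/L)² + 1).
Simplifying, α = (π^2 + 80/7)/(π^2 + 16).


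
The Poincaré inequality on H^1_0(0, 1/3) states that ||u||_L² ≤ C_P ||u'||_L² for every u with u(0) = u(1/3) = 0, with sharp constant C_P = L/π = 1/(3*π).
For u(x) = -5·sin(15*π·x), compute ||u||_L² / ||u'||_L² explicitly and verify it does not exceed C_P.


||u||_L² / ||u'||_L² = 1/(15*π) < C_P = 1/(3*π).

u(x) = -5·sin(15*π·x), so u'(x) = -75*π*cos(15*π*x).
Writing u(x) = A·sin(kπx/L) with A = -5 and k = 5, use ∫_0^L sin²(kπx/L) dx = L/2 and ∫_0^L cos²(kπx/L) dx = L/2.
u² = 25·sin²(15*π·x) and (u')² = 5625*π^2·cos²(15*π·x), and each of sin², cos² integrates to L/2 = 1/6 over (0, 1/3).
∫_0^1/3 u² dx = 25/6, so ||u||_L² = 5*sqrt(6)/6.
∫_0^1/3 (u')² dx = 1875*π^2/2, so ||u'||_L² = 25*sqrt(6)*π/2.
Ratio ||u||_L² / ||u'||_L² = 1/(15*π).
Sharp Poincaré constant on H^1_0(0, 1/3) is C_P = L/π = 1/(3*π), achieved by sin(3*π·x).
This is the k = 5 harmonic; the ratio L/(kπ) is strictly less than C_P = L/π, consistent with the sharp inequality ||u||_L² ≤ C_P ||u'||_L².


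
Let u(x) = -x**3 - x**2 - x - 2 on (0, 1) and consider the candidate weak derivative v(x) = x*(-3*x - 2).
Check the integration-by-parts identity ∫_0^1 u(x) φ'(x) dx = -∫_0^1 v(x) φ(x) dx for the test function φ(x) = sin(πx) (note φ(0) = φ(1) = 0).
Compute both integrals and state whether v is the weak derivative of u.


LHS = -12/π^3 + 7/π, RHS = -12/π^3 + 5/π. No, v is not the weak derivative of u.

u(x) = -x**3 - x**2 - x - 2, classical derivative u'(x) = -3*x**2 - 2*x - 1.
φ(x) = sin(πx), so φ'(x) = π*cos(π*x).
Note φ(0) = φ(1) = 0, so the boundary term u·φ vanishes.
LHS = ∫_0^1 u(x) φ'(x) dx = ∫_0^1 (-π*x^3*cos(π*x) - π*x^2*cos(π*x) - π*x*cos(π*x) - 2*π*cos(π*x)) dx. Term by term:
  ∫_0^1 -2*π*cos(π*x) dx = 0;  ∫_0^1 -π*x*cos(π*x) dx = 2/π;  ∫_0^1 -π*x^2*cos(π*x) dx = 2/π;
  ∫_0^1 -π*x^3*cos(π*x) dx = -12/π^3 + 3/π.
Sum: 0 + 2/π + 2/π + -12/π^3 + 3/π = -12/π^3 + 7/π.
So LHS = -12/π^3 + 7/π.
∫_0^1 v(x) φ(x) dx = ∫_0^1 (-3*x^2*sin(π*x) - 2*x*sin(π*x)) dx. Term by term:
  ∫_0^1 -3*x^2*sin(π*x) dx = -3/π + 12/π^3;  ∫_0^1 -2*x*sin(π*x) dx = -2/π.
Sum: -3/π + 12/π^3 − 2/π = -5/π + 12/π^3.
So RHS = -∫_0^1 v(x) φ(x) dx = -12/π^3 + 5/π.
LHS − RHS = 2/π ≠ 0, so the identity fails.
(For a valid weak derivative the identity must hold for EVERY test function, in particular this one. The failure shows v is NOT the weak derivative of u.)
Correct weak derivative would be u'(x) = -3*x**2 - 2*x - 1.


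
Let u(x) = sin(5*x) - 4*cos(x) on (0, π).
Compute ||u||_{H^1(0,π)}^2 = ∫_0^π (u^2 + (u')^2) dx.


||u||_{H^1(0,π)}^2 = 29*π

u'(x) = 4*sin(x) + 5*cos(5*x).
Expand u² and (u')² and integrate term by term on (0, π), using: for integers n ≥ 1, ∫_0^π sin²(nx) dx = ∫_0^π cos²(nx) dx = π/2; for n ≠ n', ∫_0^π sin(nx)sin(n'x) dx = ∫_0^π cos(nx)cos(n'x) dx = 0; and by product-to-sum, ∫_0^π sin(nx)cos(n'x) dx = ½∫_0^π [sin((n+n')x) + sin((n−n')x)] dx, which is 0 when n+n' is even and 2n/(n²−n'²) when n+n' is odd (it need not vanish on (0, π)).
  u² squared terms: (-4)²·∫cos(x)² dx = 16·π/2 = 8*π;  (1)²·∫sin(5x)² dx = 1·π/2 = π/2.
  u² cross terms: 2·(-4)·(1)·∫cos(x)·sin(5x) dx = -8·(0) = 0.
  So ∫_0^π u² dx = 8*π + π/2 + 0 = 17*π/2.
  (u')² squared terms: (4)²·∫sin(x)² dx = 16·π/2 = 8*π;  (5)²·∫cos(5x)² dx = 25·π/2 = 25*π/2.
  (u')² cross terms: 2·(4)·(5)·∫sin(x)·cos(5x) dx = 40·(0) = 0.
  So ∫_0^π (u')² dx = 8*π + 25*π/2 + 0 = 41*π/2.
||u||_{H^1}^2 = (17*π/2) + (41*π/2) = 29*π.


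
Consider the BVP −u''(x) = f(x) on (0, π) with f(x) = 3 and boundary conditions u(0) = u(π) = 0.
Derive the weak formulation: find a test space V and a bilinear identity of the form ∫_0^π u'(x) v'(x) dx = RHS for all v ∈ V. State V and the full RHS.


V = H^1_0(0, π) (so v(0) = v(π) = 0); weak form: ∫_0^π u'v' dx = ∫_0^π (3) v dx for all v ∈ V.

Multiply both sides by a test function v and integrate from 0 to π:
  ∫_0^π −u''(x) v(x) dx = ∫_0^π f(x) v(x) dx.
Integrate the LHS by parts once:
  ∫_0^π −u'' v dx = −[u'(x) v(x)]_0^π + ∫_0^π u'(x) v'(x) dx.
Thus ∫_0^π u'(x) v'(x) dx = ∫_0^π f(x) v(x) dx + [u'(x) v(x)]_0^π.
Choose V so that boundary terms are either known or forced to vanish.
u is Dirichlet: u(0) = u(π) = 0. Let V = H^1_0(0, π); then v(0) = v(π) = 0, and [u' v]_0^π = 0.
Weak formulation: find u (satisfying any essential BC) such that ∫_0^π u'(x) v'(x) dx = ∫_0^π f v dx for all v ∈ V.
Substituting f(x) = 3, the right-hand side is ∫_0^π (3) v dx.


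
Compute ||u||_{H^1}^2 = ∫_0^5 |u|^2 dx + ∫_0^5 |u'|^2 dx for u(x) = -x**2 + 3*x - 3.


||u||_{H^1}^2 = 1165/6

The H^1 norm (squared) on an interval (0, L) is
  ||u||_{H^1}^2 = ∫_0^L u(x)^2 dx + ∫_0^L u'(x)^2 dx.
Compute u'(x) = 3 - 2*x.
Then u(x)^2 = x**4 - 6*x**3 + 15*x**2 - 18*x + 9 and u'(x)^2 = 4*x**2 - 12*x + 9.
Integrate each monomial from 0 to 5 using ∫_0^5 c·x^n dx = c·5^(n+1)/(n+1):
  ∫_0^5 u(x)^2 dx = ∫_0^5 (x^4 - 6*x^3 + 15*x^2 - 18*x + 9) dx. Term by term:
    ∫_0^5 x^4 dx = 625;  ∫_0^5 -6*x^3 dx = -1875/2;  ∫_0^5 15*x^2 dx = 625;
    ∫_0^5 -18*x dx = -225;  ∫_0^5 9 dx = 45.
  Sum: 625 − 1875/2 + 625 − 225 + 45 = 265/2.
  ∫_0^5 u'(x)^2 dx = ∫_0^5 (4*x^2 - 12*x + 9) dx. Term by term:
    ∫_0^5 4*x^2 dx = 500/3;  ∫_0^5 -12*x dx = -150;  ∫_0^5 9 dx = 45.
  Sum: 500/3 − 150 + 45 = 185/3.
Adding: ||u||_{H^1}^2 = 265/2 + 185/3 = 1165/6.


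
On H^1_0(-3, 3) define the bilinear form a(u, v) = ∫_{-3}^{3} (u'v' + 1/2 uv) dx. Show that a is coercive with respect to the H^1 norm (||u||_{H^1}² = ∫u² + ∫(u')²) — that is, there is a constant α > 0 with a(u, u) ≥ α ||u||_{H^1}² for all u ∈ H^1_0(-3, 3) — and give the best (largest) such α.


α = (π^2 + 18)/(π^2 + 36)

Coercivity of a(·,·) on H^1_0(-3, 3) means a(u, u) ≥ α ||u||_{H^1}² for every u ∈ H^1_0.
The interval has length L = 6, and Poincaré/coercivity depend only on L. Here a(u, u) = ∫(u')² + (1/2)·∫u².
Here 0 < c = 1/2 < 1. The condition a(u,u) ≥ α||u||_{H^1}² reads (1−α)∫(u')² ≥ (α−c)∫u². Any admissible α is ≤ 1 (rapidly oscillating u have ∫u²/∫(u')² → 0), and α = 1 would force 0 ≥ (1−c)∫u², impossible since c < 1; so 1−α > 0. By the sharp Poincaré inequality on H^1_0 of an interval of length L, ∫(u')² ≥ (π/L)²∫u² with equality for the first sine mode sin(π(x−x₀)/L) (x₀ the left endpoint), so the inequality holds for all u iff (1−α)(π/L)² ≥ α − c, i.e. α ≤ ((π/L)² + c)/((π/L)² + 1) = (1 + c(L/π)²)/(1 + (L/π)²). With (π/L)² = π^2/36 and c = 1/2, the largest admissible constant is α = ((π/L)² + c)/((π/L)² + 1).
Simplifying, α = (π^2 + 18)/(π^2 + 36).


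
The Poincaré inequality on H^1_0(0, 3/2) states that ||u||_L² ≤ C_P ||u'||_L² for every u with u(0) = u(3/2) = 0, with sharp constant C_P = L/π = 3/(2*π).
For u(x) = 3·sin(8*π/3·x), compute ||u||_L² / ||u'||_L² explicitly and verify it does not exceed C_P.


||u||_L² / ||u'||_L² = 3/(8*π) < C_P = 3/(2*π).

u(x) = 3·sin(8*π/3·x), so u'(x) = 8*π*cos(8*π*x/3).
Writing u(x) = A·sin(kπx/L) with A = 3 and k = 4, use ∫_0^L sin²(kπx/L) dx = L/2 and ∫_0^L cos²(kπx/L) dx = L/2.
u² = 9·sin²(8*π/3·x) and (u')² = 64*π^2·cos²(8*π/3·x), and each of sin², cos² integrates to L/2 = 3/4 over (0, 3/2).
∫_0^3/2 u² dx = 27/4, so ||u||_L² = 3*sqrt(3)/2.
∫_0^3/2 (u')² dx = 48*π^2, so ||u'||_L² = 4*sqrt(3)*π.
Ratio ||u||_L² / ||u'||_L² = 3/(8*π).
Sharp Poincaré constant on H^1_0(0, 3/2) is C_P = L/π = 3/(2*π), achieved by sin(2*π/3·x).
This is the k = 4 harmonic; the ratio L/(kπ) is strictly less than C_P = L/π, consistent with the sharp inequality ||u||_L² ≤ C_P ||u'||_L².


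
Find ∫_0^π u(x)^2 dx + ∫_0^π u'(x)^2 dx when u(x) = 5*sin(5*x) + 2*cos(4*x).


||u||_{H^1(0,π)}^2 = 3400/9 + 359*π

u'(x) = -8*sin(4*x) + 25*cos(5*x).
Expand u² and (u')² and integrate term by term on (0, π), using: for integers n ≥ 1, ∫_0^π sin²(nx) dx = ∫_0^π cos²(nx) dx = π/2; for n ≠ n', ∫_0^π sin(nx)sin(n'x) dx = ∫_0^π cos(nx)cos(n'x) dx = 0; and by product-to-sum, ∫_0^π sin(nx)cos(n'x) dx = ½∫_0^π [sin((n+n')x) + sin((n−n')x)] dx, which is 0 when n+n' is even and 2n/(n²−n'²) when n+n' is odd (it need not vanish on (0, π)).
  u² squared terms: (2)²·∫cos(4x)² dx = 4·π/2 = 2*π;  (5)²·∫sin(5x)² dx = 25·π/2 = 25*π/2.
  u² cross terms: 2·(2)·(5)·∫cos(4x)·sin(5x) dx = 20·(10/9) = 200/9.
  So ∫_0^π u² dx = 2*π + 25*π/2 + 200/9 = 200/9 + 29*π/2.
  (u')² squared terms: (-8)²·∫sin(4x)² dx = 64·π/2 = 32*π;  (25)²·∫cos(5x)² dx = 625·π/2 = 625*π/2.
  (u')² cross terms: 2·(-8)·(25)·∫sin(4x)·cos(5x) dx = -400·(-8/9) = 3200/9.
  So ∫_0^π (u')² dx = 32*π + 625*π/2 + 3200/9 = 3200/9 + 689*π/2.
||u||_{H^1}^2 = (200/9 + 29*π/2) + (3200/9 + 689*π/2) = 3400/9 + 359*π.


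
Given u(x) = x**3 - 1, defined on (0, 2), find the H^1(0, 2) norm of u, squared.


||u||_{H^1}^2 = 2446/35

The H^1 norm (squared) on an interval (0, L) is
  ||u||_{H^1}^2 = ∫_0^L u(x)^2 dx + ∫_0^L u'(x)^2 dx.
Compute u'(x) = 3*x**2.
Then u(x)^2 = x**6 - 2*x**3 + 1 and u'(x)^2 = 9*x**4.
Integrate each monomial from 0 to 2 using ∫_0^2 c·x^n dx = c·2^(n+1)/(n+1):
  ∫_0^2 u(x)^2 dx = ∫_0^2 (x^6 - 2*x^3 + 1) dx. Term by term:
    ∫_0^2 x^6 dx = 128/7;  ∫_0^2 -2*x^3 dx = -8;  ∫_0^2 1 dx = 2.
  Sum: 128/7 − 8 + 2 = 86/7.
  ∫_0^2 u'(x)^2 dx = ∫_0^2 (9*x^4) dx. Term by term:
    ∫_0^2 9*x^4 dx = 288/5.
Adding: ||u||_{H^1}^2 = 86/7 + 288/5 = 2446/35.


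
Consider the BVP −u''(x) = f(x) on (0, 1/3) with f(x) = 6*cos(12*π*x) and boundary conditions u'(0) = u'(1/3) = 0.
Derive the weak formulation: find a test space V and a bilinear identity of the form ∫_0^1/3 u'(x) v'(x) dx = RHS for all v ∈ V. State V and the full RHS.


V = H^1(0, 1/3) (no boundary constraint on v; u is determined up to an additive constant); weak form: ∫_0^1/3 u'v' dx = ∫_0^1/3 (6*cos(12*π*x)) v dx for all v ∈ V.

Multiply both sides by a test function v and integrate from 0 to 1/3:
  ∫_0^1/3 −u''(x) v(x) dx = ∫_0^1/3 f(x) v(x) dx.
Integrate the LHS by parts once:
  ∫_0^1/3 −u'' v dx = −[u'(x) v(x)]_0^1/3 + ∫_0^1/3 u'(x) v'(x) dx.
Thus ∫_0^1/3 u'(x) v'(x) dx = ∫_0^1/3 f(x) v(x) dx + [u'(x) v(x)]_0^1/3.
Choose V so that boundary terms are either known or forced to vanish.
u has homogeneous Neumann: u'(0) = u'(1/3) = 0. So [u' v]_0^1/3 = 0·v(1/3) − 0·v(0) = 0 for any v; take V = H^1(0, 1/3).
Weak formulation: find u (satisfying any essential BC) such that ∫_0^1/3 u'(x) v'(x) dx = ∫_0^1/3 f v dx for all v ∈ V (homogeneous Neumann, so boundary terms vanish).
Substituting f(x) = 6*cos(12*π*x), the right-hand side is ∫_0^1/3 (6*cos(12*π*x)) v dx.
Compatibility check (pure Neumann): taking v ≡ 1 ∈ V gives 0 = ∫_0^1/3 f dx + (0) − (0), i.e. ∫_0^1/3 f dx must equal u'(0) − u'(1/3) = 0. Indeed ∫_0^1/3 (6*cos(12*π*x)) dx = 0, so the data are compatible. The solution is then unique only up to an additive constant (fix it e.g. by requiring ∫_0^1/3 u dx = 0).


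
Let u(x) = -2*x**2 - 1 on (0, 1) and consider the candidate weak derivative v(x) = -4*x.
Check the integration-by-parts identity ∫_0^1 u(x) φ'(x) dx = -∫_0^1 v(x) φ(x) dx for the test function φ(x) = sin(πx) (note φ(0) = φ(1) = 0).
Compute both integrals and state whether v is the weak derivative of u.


LHS = 4/π, RHS = 4/π. Yes, v = u' weakly.

u(x) = -2*x**2 - 1, classical derivative u'(x) = -4*x.
φ(x) = sin(πx), so φ'(x) = π*cos(π*x).
Note φ(0) = φ(1) = 0, so the boundary term u·φ vanishes.
LHS = ∫_0^1 u(x) φ'(x) dx = ∫_0^1 (-2*π*x^2*cos(π*x) - π*cos(π*x)) dx. Term by term:
  ∫_0^1 -π*cos(π*x) dx = 0;  ∫_0^1 -2*π*x^2*cos(π*x) dx = 4/π.
Sum: 0 + 4/π = 4/π.
So LHS = 4/π.
∫_0^1 v(x) φ(x) dx = ∫_0^1 (-4*x*sin(π*x)) dx. Term by term:
  ∫_0^1 -4*x*sin(π*x) dx = -4/π.
So RHS = -∫_0^1 v(x) φ(x) dx = 4/π.
LHS = RHS, so the identity holds for this test φ.
Moreover u is smooth here and v(x) = u'(x) = -4*x pointwise, so the identity holds for every test function. Hence v is the weak derivative of u.


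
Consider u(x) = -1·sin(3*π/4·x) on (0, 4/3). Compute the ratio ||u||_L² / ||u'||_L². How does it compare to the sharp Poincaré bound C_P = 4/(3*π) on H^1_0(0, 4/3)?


||u||_L² / ||u'||_L² = 4/(3*π) = C_P.

u(x) = -1·sin(3*π/4·x), so u'(x) = -3*π*cos(3*π*x/4)/4.
Writing u(x) = A·sin(kπx/L) with A = -1 and k = 1, use ∫_0^L sin²(kπx/L) dx = L/2 and ∫_0^L cos²(kπx/L) dx = L/2.
u² = 1·sin²(3*π/4·x) and (u')² = 9*π^2/16·cos²(3*π/4·x), and each of sin², cos² integrates to L/2 = 2/3 over (0, 4/3).
∫_0^4/3 u² dx = 2/3, so ||u||_L² = sqrt(6)/3.
∫_0^4/3 (u')² dx = 3*π^2/8, so ||u'||_L² = sqrt(6)*π/4.
Ratio ||u||_L² / ||u'||_L² = 4/(3*π).
Sharp Poincaré constant on H^1_0(0, 4/3) is C_P = L/π = 4/(3*π), achieved by sin(3*π/4·x).
This is the k = 1 eigenfunction (up to amplitude), so the ratio equals the sharp Poincaré constant exactly.


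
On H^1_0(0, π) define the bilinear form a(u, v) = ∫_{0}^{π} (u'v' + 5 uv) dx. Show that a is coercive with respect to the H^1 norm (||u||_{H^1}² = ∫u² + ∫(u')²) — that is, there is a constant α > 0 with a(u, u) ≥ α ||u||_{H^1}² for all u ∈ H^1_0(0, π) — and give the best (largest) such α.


α = 1

Coercivity of a(·,·) on H^1_0(0, π) means a(u, u) ≥ α ||u||_{H^1}² for every u ∈ H^1_0.
The interval has length L = π, and Poincaré/coercivity depend only on L. Here a(u, u) = ∫(u')² + (5)·∫u².
Here c = 5 ≥ 1, so a(u,u) = ∫(u')² + c∫u² ≥ ∫(u')² + ∫u² = ||u||_{H^1}², i.e. α = 1 works. No larger α is possible: a(u,u) ≥ α||u||_{H^1}² means (1−α)∫(u')² ≥ (α−c)∫u², and for the modes u_n = sin(nπ(x−x₀)/L) (x₀ the left endpoint) one has ∫u_n²/∫(u_n')² = (L/(nπ))² → 0, so a(u_n,u_n)/||u_n||_{H^1}² → 1. Hence the optimal constant is α = 1.
Therefore α = 1.


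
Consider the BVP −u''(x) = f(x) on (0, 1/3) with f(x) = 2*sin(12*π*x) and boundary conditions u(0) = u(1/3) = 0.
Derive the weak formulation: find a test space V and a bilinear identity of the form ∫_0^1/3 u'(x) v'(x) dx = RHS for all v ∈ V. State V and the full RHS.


V = H^1_0(0, 1/3) (so v(0) = v(1/3) = 0); weak form: ∫_0^1/3 u'v' dx = ∫_0^1/3 (2*sin(12*π*x)) v dx for all v ∈ V.

Multiply both sides by a test function v and integrate from 0 to 1/3:
  ∫_0^1/3 −u''(x) v(x) dx = ∫_0^1/3 f(x) v(x) dx.
Integrate the LHS by parts once:
  ∫_0^1/3 −u'' v dx = −[u'(x) v(x)]_0^1/3 + ∫_0^1/3 u'(x) v'(x) dx.
Thus ∫_0^1/3 u'(x) v'(x) dx = ∫_0^1/3 f(x) v(x) dx + [u'(x) v(x)]_0^1/3.
Choose V so that boundary terms are either known or forced to vanish.
u is Dirichlet: u(0) = u(1/3) = 0. Let V = H^1_0(0, 1/3); then v(0) = v(1/3) = 0, and [u' v]_0^1/3 = 0.
Weak formulation: find u (satisfying any essential BC) such that ∫_0^1/3 u'(x) v'(x) dx = ∫_0^1/3 f v dx for all v ∈ V.
Substituting f(x) = 2*sin(12*π*x), the right-hand side is ∫_0^1/3 (2*sin(12*π*x)) v dx.


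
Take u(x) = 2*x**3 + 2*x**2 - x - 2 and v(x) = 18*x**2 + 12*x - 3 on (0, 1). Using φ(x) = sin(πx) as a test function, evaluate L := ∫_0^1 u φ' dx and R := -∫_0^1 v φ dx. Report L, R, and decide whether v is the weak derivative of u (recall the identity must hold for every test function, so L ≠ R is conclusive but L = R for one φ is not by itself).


LHS = -8/π + 24/π^3, RHS = -24/π + 72/π^3. No, v is not the weak derivative of u.

u(x) = 2*x**3 + 2*x**2 - x - 2, classical derivative u'(x) = 6*x**2 + 4*x - 1.
φ(x) = sin(πx), so φ'(x) = π*cos(π*x).
Note φ(0) = φ(1) = 0, so the boundary term u·φ vanishes.
LHS = ∫_0^1 u(x) φ'(x) dx = ∫_0^1 (2*π*x^3*cos(π*x) + 2*π*x^2*cos(π*x) - π*x*cos(π*x) - 2*π*cos(π*x)) dx. Term by term:
  ∫_0^1 -2*π*cos(π*x) dx = 0;  ∫_0^1 -π*x*cos(π*x) dx = 2/π;  ∫_0^1 2*π*x^2*cos(π*x) dx = -4/π;
  ∫_0^1 2*π*x^3*cos(π*x) dx = -6/π + 24/π^3.
Sum: 0 + 2/π − 4/π + -6/π + 24/π^3 = -8/π + 24/π^3.
So LHS = -8/π + 24/π^3.
∫_0^1 v(x) φ(x) dx = ∫_0^1 (18*x^2*sin(π*x) + 12*x*sin(π*x) - 3*sin(π*x)) dx. Term by term:
  ∫_0^1 -3*sin(π*x) dx = -6/π;  ∫_0^1 12*x*sin(π*x) dx = 12/π;  ∫_0^1 18*x^2*sin(π*x) dx = -72/π^3 + 18/π.
Sum: -6/π + 12/π + -72/π^3 + 18/π = -72/π^3 + 24/π.
So RHS = -∫_0^1 v(x) φ(x) dx = -24/π + 72/π^3.
LHS − RHS = -48/π^3 + 16/π ≠ 0, so the identity fails.
(For a valid weak derivative the identity must hold for EVERY test function, in particular this one. The failure shows v is NOT the weak derivative of u.)
Correct weak derivative would be u'(x) = 6*x**2 + 4*x - 1.


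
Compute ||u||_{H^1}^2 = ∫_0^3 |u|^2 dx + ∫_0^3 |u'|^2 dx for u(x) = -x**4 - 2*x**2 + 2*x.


||u||_{H^1}^2 = 326661/35

The H^1 norm (squared) on an interval (0, L) is
  ||u||_{H^1}^2 = ∫_0^L u(x)^2 dx + ∫_0^L u'(x)^2 dx.
Compute u'(x) = -4*x**3 - 4*x + 2.
Then u(x)^2 = x**8 + 4*x**6 - 4*x**5 + 4*x**4 - 8*x**3 + 4*x**2 and u'(x)^2 = 16*x**6 + 32*x**4 - 16*x**3 + 16*x**2 - 16*x + 4.
Integrate each monomial from 0 to 3 using ∫_0^3 c·x^n dx = c·3^(n+1)/(n+1):
  ∫_0^3 u(x)^2 dx = ∫_0^3 (x^8 + 4*x^6 - 4*x^5 + 4*x^4 - 8*x^3 + 4*x^2) dx. Term by term:
    ∫_0^3 x^8 dx = 2187;  ∫_0^3 4*x^6 dx = 8748/7;  ∫_0^3 -4*x^5 dx = -486;
    ∫_0^3 4*x^4 dx = 972/5;  ∫_0^3 -8*x^3 dx = -162;  ∫_0^3 4*x^2 dx = 36.
  Sum: 2187 + 8748/7 − 486 + 972/5 − 162 + 36 = 105669/35.
  ∫_0^3 u'(x)^2 dx = ∫_0^3 (16*x^6 + 32*x^4 - 16*x^3 + 16*x^2 - 16*x + 4) dx. Term by term:
    ∫_0^3 16*x^6 dx = 34992/7;  ∫_0^3 32*x^4 dx = 7776/5;  ∫_0^3 -16*x^3 dx = -324;
    ∫_0^3 16*x^2 dx = 144;  ∫_0^3 -16*x dx = -72;  ∫_0^3 4 dx = 12.
  Sum: 34992/7 + 7776/5 − 324 + 144 − 72 + 12 = 220992/35.
Adding: ||u||_{H^1}^2 = 105669/35 + 220992/35 = 326661/35.
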